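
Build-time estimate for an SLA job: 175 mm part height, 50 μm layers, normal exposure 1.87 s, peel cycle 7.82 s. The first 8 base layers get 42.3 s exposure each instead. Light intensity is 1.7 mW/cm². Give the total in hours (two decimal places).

Layer count = ceil(175 / 0.05) = 3500.
Burn-in layers = 8 × (42.3 + 7.82) = 400.96 s.
Remaining layers = 3492 × (1.87 + 7.82) = 33837.48 s.
Total = 400.96 + 33837.48 = 34238.44 s = 9.51 hours.

9.51 hours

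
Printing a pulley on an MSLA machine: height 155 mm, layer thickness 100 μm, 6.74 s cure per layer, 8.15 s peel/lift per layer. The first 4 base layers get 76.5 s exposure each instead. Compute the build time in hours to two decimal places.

6.49 hours

Layers = ⌈155/0.1⌉ = 1550.
Burn-in layers: 4 × (76.5 + 8.15) → 338.6 s.
Normal layers = 1546 × (6.74 + 8.15) = 23019.94 s.
Sum: 338.6 + 23019.94 = 23358.54 s → 6.49 hours.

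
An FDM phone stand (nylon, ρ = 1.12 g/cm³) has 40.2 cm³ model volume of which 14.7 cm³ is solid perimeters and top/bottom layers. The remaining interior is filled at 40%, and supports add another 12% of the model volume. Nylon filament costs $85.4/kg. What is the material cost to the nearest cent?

Volume inside the shell = 40.2 − 14.7, so 25.5 cm³.
Deposited infill = 0.40 × 25.5, so 10.2 cm³.
Support = 0.12 × 40.2 = 4.824 cm³.
Total printed volume: 14.7 + 10.2 + 4.824 → 29.724 cm³.
Mass: 29.724 × 1.12 → 33.29088 g.
At $85.4/kg: 33.29088/1000 × 85.4 = $2.84.

$2.84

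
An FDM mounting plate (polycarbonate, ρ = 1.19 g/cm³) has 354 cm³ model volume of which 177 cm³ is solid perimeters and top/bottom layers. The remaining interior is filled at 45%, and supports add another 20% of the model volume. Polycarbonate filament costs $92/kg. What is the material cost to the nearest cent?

$35.85

Infill region: 354 − 177 → 177 cm³.
Infill deposited: 0.45 × 177 → 79.65 cm³.
Support = 0.20 × 354 = 70.8 cm³.
Deposited volume: 177 + 79.65 + 70.8 → 327.45 cm³.
Mass = 327.45 × 1.19, so 389.6655 g.
Cost = 389.6655 g / 1000 × $92/kg = $35.85.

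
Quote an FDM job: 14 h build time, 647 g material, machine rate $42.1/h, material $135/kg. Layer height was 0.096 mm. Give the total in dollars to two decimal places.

Machine cost = 42.1 × 14 = $589.40.
Feedstock cost: 135 × 647/1000 → $87.345.
Job cost: 589.40 + 87.345 = 676.745 ≈ $676.75.

$676.75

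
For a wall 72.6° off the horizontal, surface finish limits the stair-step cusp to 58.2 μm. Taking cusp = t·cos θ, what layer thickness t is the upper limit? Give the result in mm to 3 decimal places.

0.195 mm

Layer height = cusp / cos(72.6°) = 0.0582 / 0.2990 = 0.195 mm.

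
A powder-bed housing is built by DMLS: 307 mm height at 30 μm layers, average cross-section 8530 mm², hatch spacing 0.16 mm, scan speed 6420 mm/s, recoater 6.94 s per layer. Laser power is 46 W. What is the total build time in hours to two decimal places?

43.34 hours

Number of layers: 307 / 0.03 → 10234 (rounded up).
Hatch length per layer: 8530 / 0.16 → 53312.5 mm.
Scan time per layer: 53312.5 / 6420 → 8.3041 s.
Layer cycle = 8.3041 + 6.94, so 15.2441 s.
Build time = 10234 × 15.2441 = 156008.1194 s = 43.34 hours.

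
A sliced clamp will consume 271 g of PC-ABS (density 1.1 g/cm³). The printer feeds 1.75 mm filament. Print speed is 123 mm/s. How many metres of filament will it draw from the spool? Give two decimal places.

Volume = 271 g / 1.1 g·cm⁻³ = 246.3636 cm³ = 246363.6 mm³.
Filament cross-section = π × (1.75/2)² = 2.4053 mm².
Length = 246363.6 / 2.4053 = 102425.31 mm = 102.43 m.

102.43 m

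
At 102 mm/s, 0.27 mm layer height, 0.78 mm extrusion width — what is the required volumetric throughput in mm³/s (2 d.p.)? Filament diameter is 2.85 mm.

Extrusion cross-section = 0.27 × 0.78 = 0.2106 mm².
Q = v·A = 102 × 0.2106 = 21.48 mm³/s.

21.48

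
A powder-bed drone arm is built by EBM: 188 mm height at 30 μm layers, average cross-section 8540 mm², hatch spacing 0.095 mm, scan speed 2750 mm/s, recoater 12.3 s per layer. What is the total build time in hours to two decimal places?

Number of layers: 188 / 0.03 → 6267 (rounded up).
Per-layer scan distance: 8540 / 0.095 → 89894.7 mm.
Scan time per layer = 89894.7 / 2750, so 32.689 s.
Layer cycle = 32.689 + 12.3 = 44.989 s.
6267 layers × 44.989 s/layer = 281946.063 s, i.e. 78.32 hours.

78.32 hours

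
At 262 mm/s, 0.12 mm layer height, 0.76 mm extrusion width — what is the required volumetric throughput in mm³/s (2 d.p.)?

Extrusion cross-section = 0.12 × 0.76 = 0.0912 mm².
Q = v·A = 262 × 0.0912 = 23.89 mm³/s.

23.89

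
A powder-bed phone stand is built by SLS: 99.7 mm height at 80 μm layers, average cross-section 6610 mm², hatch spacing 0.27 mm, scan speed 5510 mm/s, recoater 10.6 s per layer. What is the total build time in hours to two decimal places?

5.21 hours

Layer count = ceil(99.7 / 0.08) = 1247.
Scan path per layer = 6610 / 0.27 = 24481.5 mm.
Per-layer scan time = 24481.5 / 5510, so 4.4431 s.
Per-layer time = 4.4431 + 10.6, so 15.0431 s.
1247 layers × 15.0431 s/layer = 18758.7457 s, i.e. 5.21 hours.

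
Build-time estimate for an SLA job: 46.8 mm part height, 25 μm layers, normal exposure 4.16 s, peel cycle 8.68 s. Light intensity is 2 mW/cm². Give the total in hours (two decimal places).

Layer count = ceil(46.8 / 0.025) = 1872.
Cycle time: 4.16 + 8.68 → 12.84 s.
Build time: 1872 × 12.84 s = 24036.48 s, i.e. 6.68 hours.

6.68 hours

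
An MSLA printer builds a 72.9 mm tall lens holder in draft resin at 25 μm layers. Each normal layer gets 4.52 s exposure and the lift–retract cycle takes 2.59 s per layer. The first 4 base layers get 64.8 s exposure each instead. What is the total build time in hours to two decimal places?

5.83 hours

Number of layers: 72.9 / 0.025 → 2916 (rounded up).
Burn-in layers = 4 × (64.8 + 2.59) = 269.56 s.
Normal layers = 2912 × (4.52 + 2.59) = 20704.32 s.
Sum: 269.56 + 20704.32 = 20973.88 s → 5.83 hours.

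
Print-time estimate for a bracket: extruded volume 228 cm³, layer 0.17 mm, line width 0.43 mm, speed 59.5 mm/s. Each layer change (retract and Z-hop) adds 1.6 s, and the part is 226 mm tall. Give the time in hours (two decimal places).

15.15 hours

Extrusion cross-section = 0.17 × 0.43 = 0.0731 mm².
Toolpath length = 228 cm³ / 0.0731 mm² = 228000 / 0.0731 = 3119015 mm.
Extrusion time: 3119015 / 59.5 → 52420.4 s.
Layers = ⌈226/0.17⌉ = 1330.
Non-print overhead = 1330 × 1.6 = 2128 s.
Altogether 52420.4 + 2128 = 54548.4 s, i.e. 15.15 hours.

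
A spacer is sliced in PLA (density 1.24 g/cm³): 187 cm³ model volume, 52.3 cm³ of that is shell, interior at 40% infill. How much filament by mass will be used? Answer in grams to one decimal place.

Volume inside the shell: 187 − 52.3 → 134.7 cm³.
Infill volume = 0.40 × 134.7 = 53.88 cm³.
Total printed volume = 52.3 + 53.88 = 106.18 cm³.
Mass: 106.18 × 1.24 → 131.6632 g.

131.7 g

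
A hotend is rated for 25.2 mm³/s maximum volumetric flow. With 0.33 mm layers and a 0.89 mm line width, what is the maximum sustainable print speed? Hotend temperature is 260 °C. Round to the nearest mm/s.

86 mm/s

A = 0.33 × 0.89 = 0.2937 mm².
v_max = Q/A = 25.2/0.2937 = 85.80 mm/s → 86 mm/s.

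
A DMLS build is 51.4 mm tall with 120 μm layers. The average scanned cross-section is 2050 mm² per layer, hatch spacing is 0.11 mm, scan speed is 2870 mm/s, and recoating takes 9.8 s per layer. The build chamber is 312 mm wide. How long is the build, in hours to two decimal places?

Number of layers: 51.4 / 0.12 → 429 (rounded up).
Scan path per layer = 2050 / 0.11, so 18636.4 mm.
Per-layer scan time = 18636.4 / 2870, so 6.4935 s.
Per-layer time = 6.4935 + 9.8, so 16.2935 s.
Build time = 429 × 16.2935 = 6989.9115 s = 1.94 hours.

1.94 hours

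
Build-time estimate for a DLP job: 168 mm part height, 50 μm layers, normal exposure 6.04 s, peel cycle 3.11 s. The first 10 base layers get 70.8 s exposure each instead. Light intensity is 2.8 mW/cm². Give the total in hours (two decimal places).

8.72 hours

Layers = ⌈168/0.05⌉ = 3360.
Bottom layers = 10 × (70.8 + 3.11) = 739.1 s.
Remaining layers = 3350 × (6.04 + 3.11), so 30652.5 s.
Total = 739.1 + 30652.5 = 31391.6 s = 8.72 hours.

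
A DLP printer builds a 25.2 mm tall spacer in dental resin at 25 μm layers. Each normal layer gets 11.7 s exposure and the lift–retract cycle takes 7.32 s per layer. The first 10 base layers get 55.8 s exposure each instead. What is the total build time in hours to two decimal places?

Layers = ⌈25.2/0.025⌉ = 1008.
Burn-in layers = 10 × (55.8 + 7.32) = 631.2 s.
Normal layers = 998 × (11.7 + 7.32) = 18981.96 s.
Total = 631.2 + 18981.96 = 19613.16 s = 5.45 hours.

5.45 hours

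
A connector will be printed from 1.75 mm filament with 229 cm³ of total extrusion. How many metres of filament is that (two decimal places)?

Cross-section of 1.75 mm filament: π·(1.75/2)² = 2.4053 mm².
L = 229000 mm³ / 2.4053 mm² = 95206.42 mm, i.e. 95.21 m.

95.21 m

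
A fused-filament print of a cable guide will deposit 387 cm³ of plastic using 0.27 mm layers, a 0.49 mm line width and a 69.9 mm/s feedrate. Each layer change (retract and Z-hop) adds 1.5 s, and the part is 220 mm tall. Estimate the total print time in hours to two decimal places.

11.96 hours

Line area: 0.27 × 0.49 → 0.1323 mm².
Toolpath length = 387 cm³ / 0.1323 mm² = 387000 / 0.1323 = 2925170.1 mm.
Print-move time = 2925170.1 / 69.9 = 41847.9 s.
Number of layers: 220 / 0.27 → 815 (rounded up).
Layer-change overhead = 815 × 1.5 = 1222.5 s.
Altogether 41847.9 + 1222.5 = 43070.4 s, i.e. 11.96 hours.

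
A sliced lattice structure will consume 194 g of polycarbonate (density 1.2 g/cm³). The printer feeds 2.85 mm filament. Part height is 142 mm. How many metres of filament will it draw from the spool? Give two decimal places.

25.34 m

Volume = 194 g / 1.2 g·cm⁻³ = 161.6667 cm³ = 161666.7 mm³.
Filament cross-section = π × (2.85/2)² = 6.3794 mm².
Length = 161666.7 / 6.3794 = 25341.99 mm = 25.34 m.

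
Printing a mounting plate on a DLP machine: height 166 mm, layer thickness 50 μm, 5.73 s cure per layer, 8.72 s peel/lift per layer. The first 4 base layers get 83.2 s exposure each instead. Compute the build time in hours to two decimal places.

Layer count = ceil(166 / 0.05) = 3320.
Base layers = 4 × (83.2 + 8.72) = 367.68 s.
Normal layers = 3316 × (5.73 + 8.72), so 47916.2 s.
Sum: 367.68 + 47916.2 = 48283.88 s → 13.41 hours.

13.41 hours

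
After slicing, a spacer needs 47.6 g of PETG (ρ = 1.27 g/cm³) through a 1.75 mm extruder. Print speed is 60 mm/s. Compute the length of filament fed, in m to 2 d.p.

Extruded volume: 47.6/1.27 = 37.4803 cm³ (37480.3 mm³).
A = π r² = π × 0.875² = 2.4053 mm².
L = V/A = 37480.3/2.4053 = 15582.38 mm → 15.58 m.

15.58 m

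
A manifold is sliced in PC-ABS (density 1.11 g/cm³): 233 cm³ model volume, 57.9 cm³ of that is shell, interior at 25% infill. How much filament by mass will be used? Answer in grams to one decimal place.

112.9 g

Interior volume = 233 − 57.9, so 175.1 cm³.
Deposited infill = 0.25 × 175.1, so 43.775 cm³.
Deposited volume: 57.9 + 43.775 → 101.675 cm³.
Mass: 101.675 × 1.11 → 112.85925 g.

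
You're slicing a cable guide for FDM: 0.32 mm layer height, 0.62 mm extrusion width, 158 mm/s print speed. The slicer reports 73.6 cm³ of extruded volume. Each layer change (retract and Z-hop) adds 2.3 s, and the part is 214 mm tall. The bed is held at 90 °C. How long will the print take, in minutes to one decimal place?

Line area = 0.32 × 0.62 = 0.1984 mm².
Path length: 73600 mm³ / 0.1984 mm² → 370967.7 mm.
Print-move time: 370967.7 / 158 → 2347.9 s.
Layer count = ceil(214 / 0.32) = 669.
Z-hop total: 669 × 2.3 → 1538.7 s.
Altogether 2347.9 + 1538.7 = 3886.6 s, i.e. 64.8 minutes.

64.8 minutes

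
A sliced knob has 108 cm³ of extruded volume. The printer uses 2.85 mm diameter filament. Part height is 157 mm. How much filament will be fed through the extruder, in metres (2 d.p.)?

Filament cross-section = π × (2.85/2)² = 6.3794 mm².
L = 108000 mm³ / 6.3794 mm² = 16929.49 mm, i.e. 16.93 m.

16.93 m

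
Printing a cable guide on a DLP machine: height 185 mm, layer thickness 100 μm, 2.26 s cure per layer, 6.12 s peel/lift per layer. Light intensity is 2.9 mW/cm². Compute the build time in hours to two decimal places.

Layers = ⌈185/0.1⌉ = 1850.
Cycle time: 2.26 + 6.12 → 8.38 s.
Total = 1850 × 8.38 = 15503 s = 4.31 hours.

4.31 hours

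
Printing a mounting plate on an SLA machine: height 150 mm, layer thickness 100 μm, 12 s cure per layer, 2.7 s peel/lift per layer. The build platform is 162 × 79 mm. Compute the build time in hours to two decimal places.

6.13 hours

Layers = ⌈150/0.1⌉ = 1500.
Each layer takes = 12 + 2.7, so 14.7 s.
Total = 1500 × 14.7 = 22050 s = 6.13 hours.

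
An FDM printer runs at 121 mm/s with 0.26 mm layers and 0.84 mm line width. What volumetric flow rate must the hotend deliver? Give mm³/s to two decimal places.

A = 0.26 × 0.84 = 0.2184 mm².
Volumetric flow = 121 × 0.2184 = 26.43 mm³/s.

26.43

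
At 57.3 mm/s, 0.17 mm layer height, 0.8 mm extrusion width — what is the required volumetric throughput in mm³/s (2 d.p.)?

7.79

Extrusion cross-section = 0.17 × 0.8 = 0.136 mm².
Q = v·A = 57.3 × 0.136 = 7.79 mm³/s.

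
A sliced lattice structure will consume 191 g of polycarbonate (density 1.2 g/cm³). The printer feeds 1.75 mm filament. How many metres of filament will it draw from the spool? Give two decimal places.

Extruded volume: 191/1.2 = 159.1667 cm³ (159166.7 mm³).
A = π r² = π × 0.875² = 2.4053 mm².
L = V/A = 159166.7/2.4053 = 66173.33 mm → 66.17 m.

66.17 m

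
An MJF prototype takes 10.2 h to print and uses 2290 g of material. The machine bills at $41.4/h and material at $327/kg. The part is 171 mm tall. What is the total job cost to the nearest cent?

Machine cost: 41.4 × 10.2 → $422.28.
Material cost = 327 × 2290/1000, so $748.83.
Job cost: 422.28 + 748.83 = $1171.11.

$1171.11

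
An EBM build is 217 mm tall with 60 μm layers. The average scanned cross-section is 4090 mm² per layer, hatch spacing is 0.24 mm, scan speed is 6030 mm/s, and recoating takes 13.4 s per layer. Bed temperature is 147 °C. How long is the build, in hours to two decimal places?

Number of layers: 217 / 0.06 → 3617 (rounded up).
Per-layer scan distance = 4090 / 0.24 = 17041.7 mm.
Beam time per layer: 17041.7 / 6030 → 2.8262 s.
Per-layer time = 2.8262 + 13.4 = 16.2262 s.
Total: 3617 × 16.2262 s = 58690.1654 s → 16.30 hours.

16.30 hours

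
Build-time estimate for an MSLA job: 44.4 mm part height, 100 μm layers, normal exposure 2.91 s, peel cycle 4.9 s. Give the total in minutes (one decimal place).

Layers = ⌈44.4/0.1⌉ = 444.
Each layer takes = 2.91 + 4.9 = 7.81 s.
Total = 444 × 7.81 = 3467.64 s = 57.8 minutes.

57.8 minutes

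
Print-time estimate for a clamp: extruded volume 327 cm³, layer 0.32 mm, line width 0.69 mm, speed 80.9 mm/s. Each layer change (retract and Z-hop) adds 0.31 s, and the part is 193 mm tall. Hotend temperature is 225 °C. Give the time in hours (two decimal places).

Bead cross-section: 0.32 × 0.69 → 0.2208 mm².
Path length: 327000 mm³ / 0.2208 mm² → 1480978.3 mm.
Time extruding: 1480978.3 / 80.9 → 18306.3 s.
Layers = ⌈193/0.32⌉ = 604.
Z-hop total: 604 × 0.31 → 187.24 s.
Altogether 18306.3 + 187.24 = 18493.54 s, i.e. 5.14 hours.

5.14 hours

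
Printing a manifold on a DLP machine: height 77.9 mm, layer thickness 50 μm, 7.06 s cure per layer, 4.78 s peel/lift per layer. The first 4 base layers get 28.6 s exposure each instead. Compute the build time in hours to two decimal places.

Layer count = ceil(77.9 / 0.05) = 1558.
Burn-in layers: 4 × (28.6 + 4.78) → 133.52 s.
Normal layers = 1554 × (7.06 + 4.78) = 18399.36 s.
Total = 133.52 + 18399.36 = 18532.88 s = 5.15 hours.

5.15 hours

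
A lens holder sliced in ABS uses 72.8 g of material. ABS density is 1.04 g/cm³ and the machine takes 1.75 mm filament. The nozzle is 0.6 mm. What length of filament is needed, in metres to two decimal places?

Extruded volume: 72.8/1.04 = 70 cm³ (70000 mm³).
A = π r² = π × 0.875² = 2.4053 mm².
Length = 70000 / 2.4053 = 29102.4 mm = 29.10 m.

29.10 m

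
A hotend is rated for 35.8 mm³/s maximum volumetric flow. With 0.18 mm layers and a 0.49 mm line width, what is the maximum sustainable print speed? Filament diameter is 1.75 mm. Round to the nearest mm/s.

A = 0.18 × 0.49 = 0.0882 mm².
v_max = Q/A = 35.8/0.0882 = 405.90 mm/s → 406 mm/s.

406 mm/s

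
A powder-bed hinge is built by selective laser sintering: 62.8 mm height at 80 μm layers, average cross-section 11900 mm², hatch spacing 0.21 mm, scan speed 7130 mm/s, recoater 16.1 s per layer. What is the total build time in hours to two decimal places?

5.24 hours

Layers = ⌈62.8/0.08⌉ = 785.
Hatch length per layer: 11900 / 0.21 → 56666.7 mm.
Laser time per layer: 56666.7 / 7130 → 7.9476 s.
Layer cycle = 7.9476 + 16.1 = 24.0476 s.
Total: 785 × 24.0476 s = 18877.366 s → 5.24 hours.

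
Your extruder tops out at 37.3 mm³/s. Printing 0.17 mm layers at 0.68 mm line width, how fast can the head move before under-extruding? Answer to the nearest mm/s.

323 mm/s

A = 0.17 × 0.68 = 0.1156 mm².
Max speed = 37.3 / 0.1156 = 322.66 ≈ 323 mm/s.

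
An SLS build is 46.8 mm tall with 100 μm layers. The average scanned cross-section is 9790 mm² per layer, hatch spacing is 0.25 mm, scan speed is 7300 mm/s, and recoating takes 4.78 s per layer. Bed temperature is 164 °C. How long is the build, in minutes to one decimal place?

79.1 minutes

Number of layers: 46.8 / 0.1 → 468 (rounded up).
Scan path per layer: 9790 / 0.25 → 39160 mm.
Laser time per layer: 39160 / 7300 → 5.3644 s.
Per-layer time = 5.3644 + 4.78 = 10.1444 s.
468 layers × 10.1444 s/layer = 4747.5792 s, i.e. 79.1 minutes.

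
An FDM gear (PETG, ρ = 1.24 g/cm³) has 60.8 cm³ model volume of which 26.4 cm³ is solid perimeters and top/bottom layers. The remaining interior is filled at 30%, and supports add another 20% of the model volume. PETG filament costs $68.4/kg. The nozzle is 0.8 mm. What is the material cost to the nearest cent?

Interior volume: 60.8 − 26.4 → 34.4 cm³.
Infill deposited: 0.30 × 34.4 → 10.32 cm³.
Support: 0.20 × 60.8 → 12.16 cm³.
Total printed volume = 26.4 + 10.32 + 12.16, so 48.88 cm³.
Mass: 48.88 × 1.24 → 60.6112 g.
At $68.4/kg: 60.6112/1000 × 68.4 = $4.15.

$4.15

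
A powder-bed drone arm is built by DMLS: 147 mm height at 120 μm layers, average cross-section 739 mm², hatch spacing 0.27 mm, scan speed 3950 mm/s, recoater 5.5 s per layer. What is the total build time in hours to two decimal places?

2.11 hours

Layers = ⌈147/0.12⌉ = 1225.
Per-layer scan distance = 739 / 0.27, so 2737 mm.
Scan time per layer = 2737 / 3950, so 0.6929 s.
Layer cycle = 0.6929 + 5.5, so 6.1929 s.
Build time = 1225 × 6.1929 = 7586.3025 s = 2.11 hours.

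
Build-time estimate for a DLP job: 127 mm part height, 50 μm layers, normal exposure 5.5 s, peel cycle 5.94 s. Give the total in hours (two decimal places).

Layers = ⌈127/0.05⌉ = 2540.
Per-layer time = 5.5 + 5.94 = 11.44 s.
Build time: 2540 × 11.44 s = 29057.6 s, i.e. 8.07 hours.

8.07 hours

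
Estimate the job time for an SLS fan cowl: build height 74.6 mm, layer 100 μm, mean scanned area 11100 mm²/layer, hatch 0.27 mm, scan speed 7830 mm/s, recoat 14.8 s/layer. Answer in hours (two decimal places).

4.15 hours

Layer count = ceil(74.6 / 0.1) = 746.
Scan path per layer: 11100 / 0.27 → 41111.1 mm.
Scan time per layer: 41111.1 / 7830 → 5.2505 s.
Time per layer: 5.2505 + 14.8 → 20.0505 s.
Total: 746 × 20.0505 s = 14957.673 s → 4.15 hours.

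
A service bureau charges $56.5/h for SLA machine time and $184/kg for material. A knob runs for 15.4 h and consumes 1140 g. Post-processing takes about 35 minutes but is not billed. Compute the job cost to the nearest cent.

Machine cost: 56.5 × 15.4 → $870.10.
Material charge: 184 × 1140/1000 → $209.76.
Job cost: 870.10 + 209.76 = $1079.86.

$1079.86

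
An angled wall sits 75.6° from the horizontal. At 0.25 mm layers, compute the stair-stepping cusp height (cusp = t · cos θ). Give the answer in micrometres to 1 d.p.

h_c = t·cos θ = 0.25 × 0.2487 = 0.062175 mm (62.2 μm).

62.2 μm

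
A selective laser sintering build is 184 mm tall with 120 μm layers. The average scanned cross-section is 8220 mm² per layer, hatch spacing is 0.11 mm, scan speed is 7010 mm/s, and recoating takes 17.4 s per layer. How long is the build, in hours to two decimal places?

Layer count = ceil(184 / 0.12) = 1534.
Scan path per layer = 8220 / 0.11, so 74727.3 mm.
Laser time per layer = 74727.3 / 7010, so 10.6601 s.
Layer cycle = 10.6601 + 17.4 = 28.0601 s.
Total: 1534 × 28.0601 s = 43044.1934 s → 11.96 hours.

11.96 hours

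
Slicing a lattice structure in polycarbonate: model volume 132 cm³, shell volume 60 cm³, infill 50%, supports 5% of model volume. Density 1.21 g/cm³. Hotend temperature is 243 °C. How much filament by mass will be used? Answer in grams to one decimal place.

Infill region: 132 − 60 → 72 cm³.
Deposited infill = 0.50 × 72 = 36 cm³.
Support = 0.05 × 132 = 6.6 cm³.
Total printed volume = 60 + 36 + 6.6, so 102.6 cm³.
Mass: 102.6 × 1.21 → 124.146 g.

124.1 g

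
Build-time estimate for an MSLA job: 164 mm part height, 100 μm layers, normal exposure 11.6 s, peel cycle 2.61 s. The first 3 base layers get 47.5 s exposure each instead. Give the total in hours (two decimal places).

Layer count = ceil(164 / 0.1) = 1640.
Burn-in layers = 3 × (47.5 + 2.61) = 150.33 s.
Remaining layers: 1637 × (11.6 + 2.61) → 23261.77 s.
Sum: 150.33 + 23261.77 = 23412.1 s → 6.50 hours.

6.50 hours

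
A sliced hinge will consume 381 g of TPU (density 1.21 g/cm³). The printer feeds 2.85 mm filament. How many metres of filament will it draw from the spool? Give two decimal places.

49.36 m

Extruded volume: 381/1.21 = 314.876 cm³ (314876 mm³).
A = π r² = π × 1.425² = 6.3794 mm².
Length = 314876 / 6.3794 = 49358.25 mm = 49.36 m.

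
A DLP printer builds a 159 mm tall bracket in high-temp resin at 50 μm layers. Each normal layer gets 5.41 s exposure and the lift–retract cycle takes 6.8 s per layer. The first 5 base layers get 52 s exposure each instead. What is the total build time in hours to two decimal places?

10.85 hours

Layers = ⌈159/0.05⌉ = 3180.
Bottom layers: 5 × (52 + 6.8) → 294 s.
Remaining layers: 3175 × (5.41 + 6.8) → 38766.75 s.
Sum: 294 + 38766.75 = 39060.75 s → 10.85 hours.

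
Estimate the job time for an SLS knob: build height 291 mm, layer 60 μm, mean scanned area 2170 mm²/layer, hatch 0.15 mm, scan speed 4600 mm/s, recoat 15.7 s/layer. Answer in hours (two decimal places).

Layer count = ceil(291 / 0.06) = 4850.
Per-layer scan distance: 2170 / 0.15 → 14466.7 mm.
Per-layer scan time: 14466.7 / 4600 → 3.1449 s.
Time per layer = 3.1449 + 15.7, so 18.8449 s.
4850 layers × 18.8449 s/layer = 91397.765 s, i.e. 25.39 hours.

25.39 hours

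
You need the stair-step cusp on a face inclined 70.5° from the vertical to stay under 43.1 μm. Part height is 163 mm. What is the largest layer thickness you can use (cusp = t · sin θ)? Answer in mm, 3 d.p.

0.046 mm

Layer height = cusp / sin(70.5°) = 0.0431 / 0.9426 = 0.046 mm.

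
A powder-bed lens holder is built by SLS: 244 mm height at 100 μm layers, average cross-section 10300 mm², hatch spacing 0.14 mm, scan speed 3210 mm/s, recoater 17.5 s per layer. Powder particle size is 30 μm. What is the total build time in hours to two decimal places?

Layer count = ceil(244 / 0.1) = 2440.
Scan path per layer = 10300 / 0.14 = 73571.4 mm.
Scan time per layer = 73571.4 / 3210 = 22.9194 s.
Layer cycle = 22.9194 + 17.5, so 40.4194 s.
Total: 2440 × 40.4194 s = 98623.336 s → 27.40 hours.

27.40 hours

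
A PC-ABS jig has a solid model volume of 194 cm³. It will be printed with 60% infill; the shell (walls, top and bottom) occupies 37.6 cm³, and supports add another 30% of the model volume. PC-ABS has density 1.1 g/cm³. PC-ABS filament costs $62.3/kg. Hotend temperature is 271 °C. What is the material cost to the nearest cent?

Infill region = 194 − 37.6, so 156.4 cm³.
Infill volume: 0.60 × 156.4 → 93.84 cm³.
Support = 0.30 × 194 = 58.2 cm³.
Deposited volume = 37.6 + 93.84 + 58.2 = 189.64 cm³.
Mass = 189.64 × 1.1 = 208.604 g.
At $62.3/kg: 208.604/1000 × 62.3 = $13.00.

$13.00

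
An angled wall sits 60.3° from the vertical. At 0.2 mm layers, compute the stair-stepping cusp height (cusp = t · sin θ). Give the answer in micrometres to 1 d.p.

173.7 μm

Cusp = layer height × sin(60.3°) = 0.2 × 0.8686 = 0.17372 mm = 173.7 μm.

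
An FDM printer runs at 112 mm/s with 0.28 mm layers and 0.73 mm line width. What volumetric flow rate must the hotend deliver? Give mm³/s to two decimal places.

Bead cross-section = 0.28 × 0.73 = 0.2044 mm².
Q = v·A = 112 × 0.2044 = 22.89 mm³/s.

22.89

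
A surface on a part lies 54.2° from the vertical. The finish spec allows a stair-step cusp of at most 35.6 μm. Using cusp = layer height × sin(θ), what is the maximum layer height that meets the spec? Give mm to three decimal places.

0.044 mm

sin(54.2°) = 0.8111; t_max = 0.0356/0.8111 = 0.044 mm.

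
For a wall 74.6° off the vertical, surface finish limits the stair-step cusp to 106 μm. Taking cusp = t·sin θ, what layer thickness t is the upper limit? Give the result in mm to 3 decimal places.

t = h_c / sin θ = 0.106 / 0.9641 = 0.110 mm.

0.110 mm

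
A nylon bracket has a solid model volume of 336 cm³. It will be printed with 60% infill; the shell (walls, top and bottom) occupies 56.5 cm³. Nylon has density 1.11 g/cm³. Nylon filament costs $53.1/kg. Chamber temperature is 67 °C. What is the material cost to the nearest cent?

Volume inside the shell: 336 − 56.5 → 279.5 cm³.
Deposited infill = 0.60 × 279.5 = 167.7 cm³.
Total printed volume = 56.5 + 167.7 = 224.2 cm³.
Mass = 224.2 × 1.11, so 248.862 g.
At $53.1/kg: 248.862/1000 × 53.1 = $13.21.

$13.21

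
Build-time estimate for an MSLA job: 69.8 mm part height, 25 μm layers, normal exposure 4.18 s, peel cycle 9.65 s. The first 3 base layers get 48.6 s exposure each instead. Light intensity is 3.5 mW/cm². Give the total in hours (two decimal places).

Layers = ⌈69.8/0.025⌉ = 2792.
Bottom layers: 3 × (48.6 + 9.65) → 174.75 s.
Normal layers = 2789 × (4.18 + 9.65), so 38571.87 s.
Sum: 174.75 + 38571.87 = 38746.62 s → 10.76 hours.

10.76 hours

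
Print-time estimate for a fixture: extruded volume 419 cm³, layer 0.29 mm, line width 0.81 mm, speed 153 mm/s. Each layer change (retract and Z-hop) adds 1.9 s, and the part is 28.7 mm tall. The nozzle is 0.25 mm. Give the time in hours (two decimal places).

Bead cross-section: 0.29 × 0.81 → 0.2349 mm².
Toolpath length = 419 cm³ / 0.2349 mm² = 419000 / 0.2349 = 1783737.8 mm.
Extrusion time: 1783737.8 / 153 → 11658.4 s.
Layers = ⌈28.7/0.29⌉ = 99.
Non-print overhead = 99 × 1.9 = 188.1 s.
Altogether 11658.4 + 188.1 = 11846.5 s, i.e. 3.29 hours.

3.29 hours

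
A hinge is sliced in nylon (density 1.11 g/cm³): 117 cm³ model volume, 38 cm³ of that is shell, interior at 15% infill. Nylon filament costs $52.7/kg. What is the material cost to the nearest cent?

$2.92

Interior volume = 117 − 38 = 79 cm³.
Infill deposited: 0.15 × 79 → 11.85 cm³.
Total extruded = 38 + 11.85 = 49.85 cm³.
Mass = 49.85 × 1.11 = 55.3335 g.
At $52.7/kg: 55.3335/1000 × 52.7 = $2.92.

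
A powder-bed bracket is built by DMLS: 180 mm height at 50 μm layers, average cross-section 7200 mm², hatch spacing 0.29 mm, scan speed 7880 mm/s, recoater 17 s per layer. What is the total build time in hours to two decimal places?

20.15 hours

Number of layers: 180 / 0.05 → 3600 (rounded up).
Hatch length per layer = 7200 / 0.29 = 24827.6 mm.
Scan time per layer = 24827.6 / 7880, so 3.1507 s.
Per-layer time: 3.1507 + 17 → 20.1507 s.
Build time = 3600 × 20.1507 = 72542.52 s = 20.15 hours.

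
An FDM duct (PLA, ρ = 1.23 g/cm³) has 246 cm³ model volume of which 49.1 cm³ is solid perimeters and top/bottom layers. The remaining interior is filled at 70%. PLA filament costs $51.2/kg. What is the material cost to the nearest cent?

Volume inside the shell = 246 − 49.1, so 196.9 cm³.
Infill volume = 0.70 × 196.9, so 137.83 cm³.
Total extruded: 49.1 + 137.83 → 186.93 cm³.
Mass = 186.93 × 1.23 = 229.9239 g.
Cost = 229.9239 g / 1000 × $51.2/kg = $11.77.

$11.77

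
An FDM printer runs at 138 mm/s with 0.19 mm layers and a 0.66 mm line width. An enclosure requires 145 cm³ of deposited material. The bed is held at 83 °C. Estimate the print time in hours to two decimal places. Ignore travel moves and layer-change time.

2.33 hours

Bead cross-section: 0.19 × 0.66 → 0.1254 mm².
Toolpath length = 145 cm³ / 0.1254 mm² = 145000 / 0.1254 = 1156299.8 mm.
Time extruding = 1156299.8 / 138, so 8379 s.
Converting: 8379 s = 2.33 hours.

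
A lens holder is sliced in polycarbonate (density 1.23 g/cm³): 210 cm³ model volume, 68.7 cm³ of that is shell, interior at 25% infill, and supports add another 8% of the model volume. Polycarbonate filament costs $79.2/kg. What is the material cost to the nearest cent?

$11.77

Volume inside the shell: 210 − 68.7 → 141.3 cm³.
Infill volume: 0.25 × 141.3 → 35.325 cm³.
Support = 0.08 × 210 = 16.8 cm³.
Deposited volume: 68.7 + 35.325 + 16.8 → 120.825 cm³.
Mass = 120.825 × 1.23 = 148.61475 g.
Cost = 148.61475 g / 1000 × $79.2/kg = $11.77.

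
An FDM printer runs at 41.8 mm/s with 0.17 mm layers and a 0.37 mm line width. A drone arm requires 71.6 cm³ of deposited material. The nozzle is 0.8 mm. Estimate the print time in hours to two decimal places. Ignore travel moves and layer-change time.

Bead cross-section = 0.17 × 0.37 = 0.0629 mm².
Path length: 71600 mm³ / 0.0629 mm² → 1138314.8 mm.
Print-move time = 1138314.8 / 41.8, so 27232.4 s.
27232.4 s = 7.56 hours.

7.56 hours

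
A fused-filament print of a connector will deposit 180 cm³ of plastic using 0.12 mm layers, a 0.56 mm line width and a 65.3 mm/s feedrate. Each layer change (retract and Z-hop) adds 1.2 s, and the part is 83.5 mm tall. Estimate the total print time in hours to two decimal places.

Line area: 0.12 × 0.56 → 0.0672 mm².
Toolpath length = 180 cm³ / 0.0672 mm² = 180000 / 0.0672 = 2678571.4 mm.
Print-move time = 2678571.4 / 65.3 = 41019.5 s.
Layer count = ceil(83.5 / 0.12) = 696.
Z-hop total = 696 × 1.2, so 835.2 s.
Total = 41019.5 + 835.2 = 41854.7 s = 11.63 hours.

11.63 hours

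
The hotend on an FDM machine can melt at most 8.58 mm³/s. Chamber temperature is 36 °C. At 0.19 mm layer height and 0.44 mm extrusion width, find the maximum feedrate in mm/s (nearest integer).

103 mm/s

Extrusion cross-section = 0.19 × 0.44 = 0.0836 mm².
v_max = Q/A = 8.58/0.0836 = 102.63 mm/s → 103 mm/s.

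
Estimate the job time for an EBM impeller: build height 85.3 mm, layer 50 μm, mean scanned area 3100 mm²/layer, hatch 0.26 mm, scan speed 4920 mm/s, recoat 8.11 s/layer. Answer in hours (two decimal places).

4.99 hours

Layer count = ceil(85.3 / 0.05) = 1706.
Hatch length per layer: 3100 / 0.26 → 11923.1 mm.
Scan time per layer = 11923.1 / 4920 = 2.4234 s.
Per-layer time: 2.4234 + 8.11 → 10.5334 s.
Total: 1706 × 10.5334 s = 17969.9804 s → 4.99 hours.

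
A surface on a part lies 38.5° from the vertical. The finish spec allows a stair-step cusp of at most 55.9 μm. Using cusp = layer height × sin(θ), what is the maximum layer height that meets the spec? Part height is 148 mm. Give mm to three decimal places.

0.090 mm

sin(38.5°) = 0.6225; t_max = 0.0559/0.6225 = 0.090 mm.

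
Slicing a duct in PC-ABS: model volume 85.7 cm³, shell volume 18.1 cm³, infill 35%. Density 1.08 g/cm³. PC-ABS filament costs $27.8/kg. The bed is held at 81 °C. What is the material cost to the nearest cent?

$1.25

Infill region = 85.7 − 18.1 = 67.6 cm³.
Infill deposited = 0.35 × 67.6, so 23.66 cm³.
Total extruded: 18.1 + 23.66 → 41.76 cm³.
Mass = 41.76 × 1.08 = 45.1008 g.
At $27.8/kg: 45.1008/1000 × 27.8 = $1.25.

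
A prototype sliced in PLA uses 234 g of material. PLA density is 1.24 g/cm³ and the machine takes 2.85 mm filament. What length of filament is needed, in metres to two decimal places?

29.58 m

Volume = 234 g / 1.24 g·cm⁻³ = 188.7097 cm³ = 188709.7 mm³.
A = π r² = π × 1.425² = 6.3794 mm².
Length = 188709.7 / 6.3794 = 29581.1 mm = 29.58 m.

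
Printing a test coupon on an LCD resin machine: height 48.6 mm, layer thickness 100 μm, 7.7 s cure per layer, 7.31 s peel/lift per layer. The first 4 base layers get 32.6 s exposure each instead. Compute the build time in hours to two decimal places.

Layers = ⌈48.6/0.1⌉ = 486.
Bottom layers = 4 × (32.6 + 7.31) = 159.64 s.
Remaining layers = 482 × (7.7 + 7.31), so 7234.82 s.
Total = 159.64 + 7234.82 = 7394.46 s = 2.05 hours.

2.05 hours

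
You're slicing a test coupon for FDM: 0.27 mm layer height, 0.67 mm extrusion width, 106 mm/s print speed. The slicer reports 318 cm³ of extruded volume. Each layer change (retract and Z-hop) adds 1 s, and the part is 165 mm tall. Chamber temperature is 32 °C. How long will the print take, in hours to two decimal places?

4.78 hours

Extrusion cross-section = 0.27 × 0.67, so 0.1809 mm².
Path length: 318000 mm³ / 0.1809 mm² → 1757877.3 mm.
Extrusion time: 1757877.3 / 106 → 16583.7 s.
Number of layers: 165 / 0.27 → 612 (rounded up).
Layer-change overhead = 612 × 1, so 612 s.
Total = 16583.7 + 612 = 17195.7 s = 4.78 hours.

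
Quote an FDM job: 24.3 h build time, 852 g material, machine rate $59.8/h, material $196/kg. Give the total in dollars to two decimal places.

Time charge = 59.8 × 24.3 = $1453.14.
Material cost = 196 × 852/1000 = $166.992.
Job cost: 1453.14 + 166.992 = 1620.132 ≈ $1620.13.

$1620.13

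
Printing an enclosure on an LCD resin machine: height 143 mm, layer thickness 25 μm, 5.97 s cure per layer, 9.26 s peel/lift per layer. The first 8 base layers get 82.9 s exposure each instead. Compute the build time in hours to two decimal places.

Number of layers: 143 / 0.025 → 5720 (rounded up).
Base layers: 8 × (82.9 + 9.26) → 737.28 s.
Remaining layers = 5712 × (5.97 + 9.26), so 86993.76 s.
Sum: 737.28 + 86993.76 = 87731.04 s → 24.37 hours.

24.37 hours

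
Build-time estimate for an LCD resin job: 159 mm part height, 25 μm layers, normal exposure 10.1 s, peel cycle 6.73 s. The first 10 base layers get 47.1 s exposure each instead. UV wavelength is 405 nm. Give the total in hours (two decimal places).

29.84 hours

Number of layers: 159 / 0.025 → 6360 (rounded up).
Base layers = 10 × (47.1 + 6.73), so 538.3 s.
Remaining layers: 6350 × (10.1 + 6.73) → 106870.5 s.
Total = 538.3 + 106870.5 = 107408.8 s = 29.84 hours.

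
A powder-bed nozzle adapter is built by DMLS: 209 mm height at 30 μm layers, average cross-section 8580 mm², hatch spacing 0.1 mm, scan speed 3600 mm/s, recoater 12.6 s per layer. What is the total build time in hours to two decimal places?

Number of layers: 209 / 0.03 → 6967 (rounded up).
Hatch length per layer: 8580 / 0.1 → 85800 mm.
Scan time per layer: 85800 / 3600 → 23.8333 s.
Layer cycle: 23.8333 + 12.6 → 36.4333 s.
Total: 6967 × 36.4333 s = 253830.8011 s → 70.51 hours.

70.51 hours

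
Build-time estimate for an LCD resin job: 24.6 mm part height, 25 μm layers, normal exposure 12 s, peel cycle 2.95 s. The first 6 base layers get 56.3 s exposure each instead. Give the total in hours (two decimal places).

4.16 hours

Number of layers: 24.6 / 0.025 → 984 (rounded up).
Bottom layers = 6 × (56.3 + 2.95), so 355.5 s.
Remaining layers = 978 × (12 + 2.95), so 14621.1 s.
Total = 355.5 + 14621.1 = 14976.6 s = 4.16 hours.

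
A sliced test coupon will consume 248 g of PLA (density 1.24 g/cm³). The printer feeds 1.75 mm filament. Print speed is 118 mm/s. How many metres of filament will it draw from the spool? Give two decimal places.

Volume = 248 g / 1.24 g·cm⁻³ = 200 cm³ = 200000 mm³.
Filament cross-section = π × (1.75/2)² = 2.4053 mm².
Length = 200000 / 2.4053 = 83149.71 mm = 83.15 m.

83.15 m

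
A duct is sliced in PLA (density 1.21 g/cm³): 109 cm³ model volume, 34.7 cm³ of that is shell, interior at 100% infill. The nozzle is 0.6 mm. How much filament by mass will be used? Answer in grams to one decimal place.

131.9 g

Infill region: 109 − 34.7 → 74.3 cm³.
Infill deposited = 1.00 × 74.3 = 74.3 cm³.
Deposited volume = 34.7 + 74.3, so 109 cm³.
Mass = 109 × 1.21 = 131.89 g.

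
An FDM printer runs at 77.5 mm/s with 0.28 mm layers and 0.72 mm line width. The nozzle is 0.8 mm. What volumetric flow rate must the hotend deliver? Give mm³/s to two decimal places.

A = 0.28 × 0.72 = 0.2016 mm².
Volumetric flow = 77.5 × 0.2016 = 15.62 mm³/s.

15.62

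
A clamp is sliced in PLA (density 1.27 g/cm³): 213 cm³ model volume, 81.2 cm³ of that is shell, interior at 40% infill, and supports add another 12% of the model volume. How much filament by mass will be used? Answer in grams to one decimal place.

Volume inside the shell = 213 − 81.2 = 131.8 cm³.
Infill deposited = 0.40 × 131.8 = 52.72 cm³.
Support = 0.12 × 213, so 25.56 cm³.
Total printed volume: 81.2 + 52.72 + 25.56 → 159.48 cm³.
Mass: 159.48 × 1.27 → 202.5396 g.

202.5 g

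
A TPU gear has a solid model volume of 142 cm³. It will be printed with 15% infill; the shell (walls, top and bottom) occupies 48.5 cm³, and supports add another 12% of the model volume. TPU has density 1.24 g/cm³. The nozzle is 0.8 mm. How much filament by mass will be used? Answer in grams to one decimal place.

98.7 g

Interior volume: 142 − 48.5 → 93.5 cm³.
Infill deposited = 0.15 × 93.5, so 14.025 cm³.
Support = 0.12 × 142 = 17.04 cm³.
Total printed volume: 48.5 + 14.025 + 17.04 → 79.565 cm³.
Mass = 79.565 × 1.24 = 98.6606 g.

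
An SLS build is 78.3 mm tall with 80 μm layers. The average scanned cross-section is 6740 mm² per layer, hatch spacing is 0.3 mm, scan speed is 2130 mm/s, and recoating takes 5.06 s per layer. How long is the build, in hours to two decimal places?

4.24 hours

Layer count = ceil(78.3 / 0.08) = 979.
Scan path per layer: 6740 / 0.3 → 22466.7 mm.
Laser time per layer: 22466.7 / 2130 → 10.5477 s.
Time per layer: 10.5477 + 5.06 → 15.6077 s.
Build time = 979 × 15.6077 = 15279.9383 s = 4.24 hours.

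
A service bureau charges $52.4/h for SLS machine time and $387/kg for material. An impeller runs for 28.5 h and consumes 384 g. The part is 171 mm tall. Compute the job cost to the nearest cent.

Machine cost = 52.4 × 28.5 = $1493.40.
Material charge = 387 × 384/1000, so $148.608.
Job cost: 1493.40 + 148.608 = 1642.008 ≈ $1642.01.

$1642.01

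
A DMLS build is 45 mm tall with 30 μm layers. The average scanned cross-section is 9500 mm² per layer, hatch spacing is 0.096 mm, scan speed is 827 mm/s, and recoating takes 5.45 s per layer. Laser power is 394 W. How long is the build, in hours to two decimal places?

52.13 hours

Layer count = ceil(45 / 0.03) = 1500.
Hatch length per layer = 9500 / 0.096, so 98958.3 mm.
Laser time per layer: 98958.3 / 827 → 119.6594 s.
Layer cycle = 119.6594 + 5.45 = 125.1094 s.
Build time = 1500 × 125.1094 = 187664.1 s = 52.13 hours.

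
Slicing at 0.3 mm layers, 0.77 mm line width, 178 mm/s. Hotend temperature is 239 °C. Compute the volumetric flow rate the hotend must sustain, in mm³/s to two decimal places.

41.12

Bead cross-section = 0.3 × 0.77 = 0.231 mm².
Volumetric flow = 178 × 0.231 = 41.12 mm³/s.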